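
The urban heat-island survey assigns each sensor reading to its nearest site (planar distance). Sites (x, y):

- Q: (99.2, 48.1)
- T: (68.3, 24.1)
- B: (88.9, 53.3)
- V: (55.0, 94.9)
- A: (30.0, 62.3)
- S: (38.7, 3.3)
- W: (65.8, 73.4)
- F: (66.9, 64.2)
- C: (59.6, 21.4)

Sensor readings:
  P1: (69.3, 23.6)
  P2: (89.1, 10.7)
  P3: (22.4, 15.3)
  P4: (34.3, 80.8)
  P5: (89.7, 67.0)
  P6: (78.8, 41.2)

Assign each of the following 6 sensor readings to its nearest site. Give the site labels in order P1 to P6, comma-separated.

T, T, S, A, B, B

P1 → T (d²=1.25)
P2 → T (d²=612.20)
P3 → S (d²=409.69)
P4 → A (d²=360.74)
P5 → B (d²=188.33)
P6 → B (d²=248.42)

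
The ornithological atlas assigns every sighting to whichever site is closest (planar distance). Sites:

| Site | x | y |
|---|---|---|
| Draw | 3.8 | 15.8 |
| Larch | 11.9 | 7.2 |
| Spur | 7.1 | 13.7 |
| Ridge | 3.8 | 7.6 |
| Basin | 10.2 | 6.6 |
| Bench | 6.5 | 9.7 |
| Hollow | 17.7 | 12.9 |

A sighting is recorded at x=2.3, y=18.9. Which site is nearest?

Squared distances to each site:
Draw: 11.860; Larch: 229.050; Spur: 50.080; Ridge: 129.940; Basin: 213.700; Bench: 102.280; Hollow: 273.160.
Minimum at Draw.

Draw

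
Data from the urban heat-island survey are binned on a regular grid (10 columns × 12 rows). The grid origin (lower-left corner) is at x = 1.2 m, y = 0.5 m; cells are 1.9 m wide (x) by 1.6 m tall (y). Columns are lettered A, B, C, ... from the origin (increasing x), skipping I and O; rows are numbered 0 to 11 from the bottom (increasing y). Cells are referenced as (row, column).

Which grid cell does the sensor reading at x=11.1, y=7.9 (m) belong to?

Column index: ⌊(11.1 − 1.2) / 1.9⌋ = ⌊5.211⌋ = 5 → column F
Row offset from origin: ⌊(7.9 − 0.5) / 1.6⌋ = ⌊4.625⌋ = 4 → row 4

(4, F)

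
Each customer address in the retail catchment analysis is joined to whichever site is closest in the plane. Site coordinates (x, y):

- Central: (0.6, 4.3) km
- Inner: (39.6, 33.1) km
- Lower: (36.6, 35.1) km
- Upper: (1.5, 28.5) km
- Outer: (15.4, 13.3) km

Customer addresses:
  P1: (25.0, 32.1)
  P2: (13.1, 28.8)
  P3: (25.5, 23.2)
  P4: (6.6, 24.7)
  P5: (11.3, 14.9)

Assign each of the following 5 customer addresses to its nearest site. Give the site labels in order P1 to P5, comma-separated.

P1 → Lower (d²=143.56)
P2 → Upper (d²=134.65)
P3 → Outer (d²=200.02)
P4 → Upper (d²=40.45)
P5 → Outer (d²=19.37)

Lower, Upper, Outer, Upper, Outer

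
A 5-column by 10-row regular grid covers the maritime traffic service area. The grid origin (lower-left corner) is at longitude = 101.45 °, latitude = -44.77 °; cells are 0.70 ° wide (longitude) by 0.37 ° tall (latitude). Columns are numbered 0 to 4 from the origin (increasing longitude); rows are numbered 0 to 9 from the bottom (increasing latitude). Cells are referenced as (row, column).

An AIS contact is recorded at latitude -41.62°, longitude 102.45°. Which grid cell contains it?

(8, 1)

Column index: ⌊(102.45 − 101.45) / 0.70⌋ = ⌊1.429⌋ = 1
Row offset from origin: ⌊(-41.62 − -44.77) / 0.37⌋ = ⌊8.514⌋ = 8 → row 8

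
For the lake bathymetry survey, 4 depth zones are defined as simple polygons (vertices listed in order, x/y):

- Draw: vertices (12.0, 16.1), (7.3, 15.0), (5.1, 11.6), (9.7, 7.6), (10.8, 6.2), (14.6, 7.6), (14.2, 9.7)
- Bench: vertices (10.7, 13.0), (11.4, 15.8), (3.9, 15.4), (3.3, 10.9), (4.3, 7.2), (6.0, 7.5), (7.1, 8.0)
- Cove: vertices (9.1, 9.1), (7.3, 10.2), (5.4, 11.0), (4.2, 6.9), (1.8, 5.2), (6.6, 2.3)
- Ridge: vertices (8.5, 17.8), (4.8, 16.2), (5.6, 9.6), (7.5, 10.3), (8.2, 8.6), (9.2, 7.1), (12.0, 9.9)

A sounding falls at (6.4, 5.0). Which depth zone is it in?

Cove

Cast a ray rightward from (6.4, 5.0). For each polygon, the edges (by vertex number in listed order) whose endpoints lie on opposite sides of y = 5.0, where each meets that height, and whether that is right or left of the point:
Draw: no edge straddles that height → 0 crossings.
Bench: no edge straddles that height → 0 crossings.
Cove: 5–6 at x≈2.13 (left), 6–1 at x≈7.59 (right) → 1 crossing.
Ridge: no edge straddles that height → 0 crossings.
Only Cove has an odd count, so the point is inside Cove.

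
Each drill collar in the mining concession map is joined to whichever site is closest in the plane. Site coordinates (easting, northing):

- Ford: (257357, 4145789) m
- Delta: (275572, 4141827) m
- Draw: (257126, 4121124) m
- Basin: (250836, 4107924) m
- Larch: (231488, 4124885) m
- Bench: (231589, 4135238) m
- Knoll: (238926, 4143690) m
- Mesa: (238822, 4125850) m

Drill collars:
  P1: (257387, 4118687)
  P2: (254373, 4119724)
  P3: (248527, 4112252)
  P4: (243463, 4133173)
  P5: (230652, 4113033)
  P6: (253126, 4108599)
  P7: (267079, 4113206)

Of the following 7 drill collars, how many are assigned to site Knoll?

P1 → Draw
P2 → Draw
P3 → Basin
P4 → Mesa
P5 → Larch
P6 → Basin
P7 → Draw
0 of the 7 go to Knoll.

0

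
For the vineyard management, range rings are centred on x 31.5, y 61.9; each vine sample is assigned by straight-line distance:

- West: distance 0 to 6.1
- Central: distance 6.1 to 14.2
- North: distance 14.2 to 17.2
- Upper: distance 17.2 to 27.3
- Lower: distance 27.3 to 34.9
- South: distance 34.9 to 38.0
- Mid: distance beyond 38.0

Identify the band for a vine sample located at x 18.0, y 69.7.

North

Distance = √((18.0−31.5)² + (69.7−61.9)²) = √(182.250 + 60.840) = 15.591.
14.2 ≤ 15.591 < 17.2 → North.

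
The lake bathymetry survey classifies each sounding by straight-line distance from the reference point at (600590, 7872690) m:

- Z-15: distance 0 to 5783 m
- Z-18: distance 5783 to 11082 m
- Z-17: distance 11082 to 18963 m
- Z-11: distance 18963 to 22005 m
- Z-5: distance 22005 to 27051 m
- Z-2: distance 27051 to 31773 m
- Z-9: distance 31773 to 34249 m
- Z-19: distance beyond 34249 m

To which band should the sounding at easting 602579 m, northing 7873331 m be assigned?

Distance = √((602579−600590)² + (7873331−7872690)²) = √(3956121.000 + 410881.000) = 2089.737 m.
0 ≤ 2089.737 < 5783 → Z-15.

Z-15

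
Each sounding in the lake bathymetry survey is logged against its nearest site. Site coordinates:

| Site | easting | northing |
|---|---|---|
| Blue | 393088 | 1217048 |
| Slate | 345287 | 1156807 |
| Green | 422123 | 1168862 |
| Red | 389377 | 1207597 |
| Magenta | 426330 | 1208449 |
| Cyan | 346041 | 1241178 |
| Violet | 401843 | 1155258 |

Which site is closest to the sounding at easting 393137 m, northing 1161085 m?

Violet

Squared distances to each site:
Blue: 3131859770.000; Slate: 2307923784.000; Green: 900669925.000; Red: 2177503744.000; Magenta: 3345123745.000; Cyan: 8632921865.000; Violet: 109748365.000.
Minimum at Violet.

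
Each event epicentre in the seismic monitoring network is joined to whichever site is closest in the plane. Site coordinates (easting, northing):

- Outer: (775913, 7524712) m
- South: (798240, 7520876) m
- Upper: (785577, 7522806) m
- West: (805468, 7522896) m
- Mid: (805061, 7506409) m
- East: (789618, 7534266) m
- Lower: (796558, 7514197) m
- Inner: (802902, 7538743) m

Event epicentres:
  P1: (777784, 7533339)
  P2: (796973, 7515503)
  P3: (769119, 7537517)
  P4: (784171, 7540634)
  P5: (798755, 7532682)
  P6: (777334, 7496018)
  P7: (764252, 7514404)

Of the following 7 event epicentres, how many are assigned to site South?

P1 → Outer
P2 → Lower
P3 → Outer
P4 → East
P5 → Inner
P6 → Lower
P7 → Outer
0 of the 7 go to South.

0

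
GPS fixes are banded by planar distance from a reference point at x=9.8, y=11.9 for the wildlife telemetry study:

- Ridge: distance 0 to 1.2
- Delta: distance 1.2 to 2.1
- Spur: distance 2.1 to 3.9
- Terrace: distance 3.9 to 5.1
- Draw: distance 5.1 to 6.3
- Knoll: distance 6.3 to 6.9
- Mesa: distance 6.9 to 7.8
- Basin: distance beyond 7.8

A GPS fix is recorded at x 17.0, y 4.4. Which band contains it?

Basin

Distance = √((17.0−9.8)² + (4.4−11.9)²) = √(51.840 + 56.250) = 10.397.
7.8 ≤ 10.397 < ∞ → Basin.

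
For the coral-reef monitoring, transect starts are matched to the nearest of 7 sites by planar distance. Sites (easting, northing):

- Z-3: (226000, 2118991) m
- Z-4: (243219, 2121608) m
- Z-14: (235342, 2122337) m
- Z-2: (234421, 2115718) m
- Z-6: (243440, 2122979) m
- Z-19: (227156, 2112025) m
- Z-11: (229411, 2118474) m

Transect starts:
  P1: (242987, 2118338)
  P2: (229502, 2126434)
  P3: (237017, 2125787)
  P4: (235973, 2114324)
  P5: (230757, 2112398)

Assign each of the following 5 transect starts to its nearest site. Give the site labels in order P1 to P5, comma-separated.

Z-4, Z-14, Z-14, Z-2, Z-19

P1 → Z-4 (d²=10746724.00)
P2 → Z-14 (d²=50891009.00)
P3 → Z-14 (d²=14708125.00)
P4 → Z-2 (d²=4351940.00)
P5 → Z-19 (d²=13106330.00)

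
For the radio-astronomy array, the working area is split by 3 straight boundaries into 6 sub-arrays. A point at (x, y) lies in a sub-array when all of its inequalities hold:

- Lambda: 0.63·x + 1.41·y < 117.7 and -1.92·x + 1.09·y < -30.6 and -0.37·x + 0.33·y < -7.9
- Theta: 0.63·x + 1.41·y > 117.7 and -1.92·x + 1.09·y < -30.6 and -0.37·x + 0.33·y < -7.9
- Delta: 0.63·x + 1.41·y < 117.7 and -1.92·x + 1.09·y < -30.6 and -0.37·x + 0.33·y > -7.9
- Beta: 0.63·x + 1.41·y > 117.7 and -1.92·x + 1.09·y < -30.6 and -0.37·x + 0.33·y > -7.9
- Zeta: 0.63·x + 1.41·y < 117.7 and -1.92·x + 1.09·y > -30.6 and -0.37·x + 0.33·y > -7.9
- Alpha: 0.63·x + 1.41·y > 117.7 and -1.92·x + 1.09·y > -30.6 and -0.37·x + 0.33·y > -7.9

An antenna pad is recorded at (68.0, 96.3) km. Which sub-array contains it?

Alpha

0.63·68.0 + 1.41·96.3 = 178.623, which is > 117.7
-1.92·68.0 + 1.09·96.3 = -25.593, which is > -30.6
-0.37·68.0 + 0.33·96.3 = 6.619, which is > -7.9
This sign pattern matches Alpha.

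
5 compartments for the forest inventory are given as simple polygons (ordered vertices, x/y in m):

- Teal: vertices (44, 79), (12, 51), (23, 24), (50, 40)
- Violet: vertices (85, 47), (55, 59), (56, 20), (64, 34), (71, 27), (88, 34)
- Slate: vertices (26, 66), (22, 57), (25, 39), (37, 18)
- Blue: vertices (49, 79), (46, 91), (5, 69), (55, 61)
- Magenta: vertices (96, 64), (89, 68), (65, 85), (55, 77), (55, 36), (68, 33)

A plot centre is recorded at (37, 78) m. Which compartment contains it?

Cast a ray rightward from (37, 78). For each polygon, the edges (by vertex number in listed order) whose endpoints lie on opposite sides of y = 78, where each meets that height, and whether that is right or left of the point:
Teal: 1–2 at x≈42.9 (right), 4–1 at x≈44.2 (right) → 2 crossings.
Violet: no edge straddles that height → 0 crossings.
Slate: no edge straddles that height → 0 crossings.
Blue: 2–3 at x≈21.8 (left), 4–1 at x≈49.3 (right) → 1 crossing.
Magenta: 2–3 at x≈74.9 (right), 3–4 at x≈56.2 (right) → 2 crossings.
Only Blue has an odd count, so the point is inside Blue.

Blue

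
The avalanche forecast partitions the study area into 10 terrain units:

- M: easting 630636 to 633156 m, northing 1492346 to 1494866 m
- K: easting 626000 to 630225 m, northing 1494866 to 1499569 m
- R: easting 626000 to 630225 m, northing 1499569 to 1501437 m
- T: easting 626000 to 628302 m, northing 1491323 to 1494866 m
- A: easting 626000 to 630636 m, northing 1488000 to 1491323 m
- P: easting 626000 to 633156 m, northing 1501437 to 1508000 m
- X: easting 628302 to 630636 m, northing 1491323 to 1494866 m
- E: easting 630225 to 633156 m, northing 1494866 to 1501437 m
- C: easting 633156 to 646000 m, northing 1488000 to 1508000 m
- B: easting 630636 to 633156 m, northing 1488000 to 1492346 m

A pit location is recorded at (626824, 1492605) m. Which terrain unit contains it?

T

The point has easting = 626824 and northing = 1492605.
Only T satisfies 626000 ≤ easting ≤ 628302 and 1491323 ≤ northing ≤ 1494866.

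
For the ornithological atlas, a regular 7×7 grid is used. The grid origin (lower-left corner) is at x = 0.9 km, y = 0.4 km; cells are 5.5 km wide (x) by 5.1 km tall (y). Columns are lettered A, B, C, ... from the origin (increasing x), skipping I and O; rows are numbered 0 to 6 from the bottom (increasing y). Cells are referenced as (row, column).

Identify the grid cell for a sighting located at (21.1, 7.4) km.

Column index: ⌊(21.1 − 0.9) / 5.5⌋ = ⌊3.673⌋ = 3 → column D
Row offset from origin: ⌊(7.4 − 0.4) / 5.1⌋ = ⌊1.373⌋ = 1 → row 1

(1, D)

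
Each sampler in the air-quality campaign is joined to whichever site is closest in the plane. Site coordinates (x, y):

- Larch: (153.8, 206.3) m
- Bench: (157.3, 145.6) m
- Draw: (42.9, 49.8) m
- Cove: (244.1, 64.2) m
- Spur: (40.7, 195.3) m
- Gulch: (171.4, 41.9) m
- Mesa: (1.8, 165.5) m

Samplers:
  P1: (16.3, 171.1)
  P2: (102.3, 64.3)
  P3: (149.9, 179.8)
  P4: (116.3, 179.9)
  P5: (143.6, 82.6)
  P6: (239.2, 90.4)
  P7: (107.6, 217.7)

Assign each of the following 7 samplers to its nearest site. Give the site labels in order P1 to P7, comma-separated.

P1 → Mesa (d²=241.61)
P2 → Draw (d²=3738.61)
P3 → Larch (d²=717.46)
P4 → Larch (d²=2103.21)
P5 → Gulch (d²=2429.33)
P6 → Cove (d²=710.45)
P7 → Larch (d²=2264.40)

Mesa, Draw, Larch, Larch, Gulch, Cove, Larch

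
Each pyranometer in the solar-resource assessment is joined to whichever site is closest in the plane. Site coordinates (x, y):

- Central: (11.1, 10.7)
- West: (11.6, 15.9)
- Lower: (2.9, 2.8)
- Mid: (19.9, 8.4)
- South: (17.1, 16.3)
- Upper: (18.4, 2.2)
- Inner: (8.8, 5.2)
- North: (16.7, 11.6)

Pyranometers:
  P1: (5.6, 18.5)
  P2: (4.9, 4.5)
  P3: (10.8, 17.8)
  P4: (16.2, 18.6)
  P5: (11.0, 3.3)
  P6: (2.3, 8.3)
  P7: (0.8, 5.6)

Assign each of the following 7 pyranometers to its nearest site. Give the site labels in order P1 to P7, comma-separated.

West, Lower, West, South, Inner, Lower, Lower

P1 → West (d²=42.76)
P2 → Lower (d²=6.89)
P3 → West (d²=4.25)
P4 → South (d²=6.10)
P5 → Inner (d²=8.45)
P6 → Lower (d²=30.61)
P7 → Lower (d²=12.25)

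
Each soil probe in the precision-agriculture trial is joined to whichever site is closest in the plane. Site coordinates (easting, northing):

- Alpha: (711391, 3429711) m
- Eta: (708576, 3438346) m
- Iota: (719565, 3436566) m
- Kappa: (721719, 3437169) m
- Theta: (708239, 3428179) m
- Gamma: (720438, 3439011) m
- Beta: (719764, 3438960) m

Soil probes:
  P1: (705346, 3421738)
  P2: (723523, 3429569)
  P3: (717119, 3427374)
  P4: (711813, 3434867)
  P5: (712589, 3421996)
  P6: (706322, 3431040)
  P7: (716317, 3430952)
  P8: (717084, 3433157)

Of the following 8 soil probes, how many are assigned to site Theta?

P1 → Theta
P2 → Kappa
P3 → Alpha
P4 → Eta
P5 → Theta
P6 → Theta
P7 → Alpha
P8 → Iota
3 of the 8 go to Theta.

3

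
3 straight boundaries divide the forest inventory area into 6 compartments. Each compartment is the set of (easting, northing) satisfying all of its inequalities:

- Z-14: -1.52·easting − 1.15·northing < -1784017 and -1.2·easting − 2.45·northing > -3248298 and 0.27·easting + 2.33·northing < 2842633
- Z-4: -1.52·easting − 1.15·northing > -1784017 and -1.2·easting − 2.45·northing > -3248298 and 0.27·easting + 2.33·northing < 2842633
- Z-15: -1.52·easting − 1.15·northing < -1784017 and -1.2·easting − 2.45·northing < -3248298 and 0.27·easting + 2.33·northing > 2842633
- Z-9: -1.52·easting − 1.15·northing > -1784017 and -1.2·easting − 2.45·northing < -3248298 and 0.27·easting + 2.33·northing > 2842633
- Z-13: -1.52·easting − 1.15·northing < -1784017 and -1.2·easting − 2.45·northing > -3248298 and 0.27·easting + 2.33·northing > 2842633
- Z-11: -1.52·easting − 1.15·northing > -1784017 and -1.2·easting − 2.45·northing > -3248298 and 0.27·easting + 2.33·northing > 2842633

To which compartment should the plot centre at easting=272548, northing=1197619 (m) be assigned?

Z-15

-1.52·272548 − 1.15·1197619 = -1791534.810, which is < -1784017
-1.2·272548 − 2.45·1197619 = -3261224.150, which is < -3248298
0.27·272548 + 2.33·1197619 = 2864040.230, which is > 2842633
This sign pattern matches Z-15.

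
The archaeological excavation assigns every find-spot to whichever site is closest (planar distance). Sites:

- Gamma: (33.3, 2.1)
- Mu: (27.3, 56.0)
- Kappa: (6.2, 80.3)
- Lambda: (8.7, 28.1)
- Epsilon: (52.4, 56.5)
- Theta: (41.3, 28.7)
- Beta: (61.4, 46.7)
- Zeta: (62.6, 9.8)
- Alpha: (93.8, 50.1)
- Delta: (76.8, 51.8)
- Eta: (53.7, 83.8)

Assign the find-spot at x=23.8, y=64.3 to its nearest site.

Mu

Squared distances to each site:
Gamma: 3959.090; Mu: 81.140; Kappa: 565.760; Lambda: 1538.450; Epsilon: 878.800; Theta: 1573.610; Beta: 1723.520; Zeta: 4475.690; Alpha: 5101.640; Delta: 2965.250; Eta: 1274.260.
Minimum at Mu.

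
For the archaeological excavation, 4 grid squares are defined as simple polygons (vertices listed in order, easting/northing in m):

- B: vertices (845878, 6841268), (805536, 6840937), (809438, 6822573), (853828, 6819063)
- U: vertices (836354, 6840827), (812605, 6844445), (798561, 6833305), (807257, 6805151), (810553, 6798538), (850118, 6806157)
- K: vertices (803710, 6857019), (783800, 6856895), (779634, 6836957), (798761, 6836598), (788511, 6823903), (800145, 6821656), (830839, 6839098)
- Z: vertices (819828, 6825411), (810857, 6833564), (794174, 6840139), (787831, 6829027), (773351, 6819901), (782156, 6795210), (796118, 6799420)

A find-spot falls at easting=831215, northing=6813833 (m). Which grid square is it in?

U

Cast a ray rightward from (831215, 6813833). For each polygon, the edges (by vertex number in listed order) whose endpoints lie on opposite sides of northing = 6813833, where each meets that height, and whether that is right or left of the point:
B: no edge straddles that height → 0 crossings.
U: 3–4 at easting≈804575.4 (left), 6–1 at easting≈847070.6 (right) → 1 crossing.
K: no edge straddles that height → 0 crossings.
Z: 5–6 at easting≈775514.9 (left), 7–1 at easting≈809266.1 (left) → 0 crossings.
Only U has an odd count, so the point is inside U.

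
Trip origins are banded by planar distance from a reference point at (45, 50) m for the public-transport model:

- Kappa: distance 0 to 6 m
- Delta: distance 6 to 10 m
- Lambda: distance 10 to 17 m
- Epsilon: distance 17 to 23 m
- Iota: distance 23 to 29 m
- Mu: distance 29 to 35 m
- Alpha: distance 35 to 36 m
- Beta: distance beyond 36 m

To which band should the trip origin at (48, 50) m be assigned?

Distance = √((48−45)² + (50−50)²) = √(9.000 + 0.000) = 3.000 m.
0 ≤ 3.000 < 6 → Kappa.

Kappa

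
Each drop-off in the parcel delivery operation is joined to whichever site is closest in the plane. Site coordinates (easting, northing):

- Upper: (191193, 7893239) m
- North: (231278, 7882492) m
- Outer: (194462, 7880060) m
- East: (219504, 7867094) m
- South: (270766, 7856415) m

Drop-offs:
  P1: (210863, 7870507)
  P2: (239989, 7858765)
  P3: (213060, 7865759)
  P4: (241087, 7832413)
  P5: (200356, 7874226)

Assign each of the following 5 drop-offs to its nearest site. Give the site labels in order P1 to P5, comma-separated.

P1 → East (d²=86315450.00)
P2 → East (d²=489007466.00)
P3 → East (d²=43307361.00)
P4 → South (d²=1456939045.00)
P5 → Outer (d²=68774792.00)

East, East, East, South, Outer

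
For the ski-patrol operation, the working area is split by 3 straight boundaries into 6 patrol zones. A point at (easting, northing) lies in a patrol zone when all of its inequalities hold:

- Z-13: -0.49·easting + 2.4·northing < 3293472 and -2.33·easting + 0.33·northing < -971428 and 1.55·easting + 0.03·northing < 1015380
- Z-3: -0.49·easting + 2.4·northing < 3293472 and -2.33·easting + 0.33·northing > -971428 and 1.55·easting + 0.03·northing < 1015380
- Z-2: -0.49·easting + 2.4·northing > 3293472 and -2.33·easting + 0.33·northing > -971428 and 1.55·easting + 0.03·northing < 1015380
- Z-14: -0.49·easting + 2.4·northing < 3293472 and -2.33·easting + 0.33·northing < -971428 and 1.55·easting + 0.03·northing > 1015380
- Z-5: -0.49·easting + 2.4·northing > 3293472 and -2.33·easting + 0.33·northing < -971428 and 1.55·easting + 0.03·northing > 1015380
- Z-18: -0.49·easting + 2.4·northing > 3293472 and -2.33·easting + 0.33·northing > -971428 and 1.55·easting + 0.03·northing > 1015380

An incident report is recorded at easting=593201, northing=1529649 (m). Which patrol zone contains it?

Z-2

-0.49·593201 + 2.4·1529649 = 3380489.110, which is > 3293472
-2.33·593201 + 0.33·1529649 = -877374.160, which is > -971428
1.55·593201 + 0.03·1529649 = 965351.020, which is < 1015380
This sign pattern matches Z-2.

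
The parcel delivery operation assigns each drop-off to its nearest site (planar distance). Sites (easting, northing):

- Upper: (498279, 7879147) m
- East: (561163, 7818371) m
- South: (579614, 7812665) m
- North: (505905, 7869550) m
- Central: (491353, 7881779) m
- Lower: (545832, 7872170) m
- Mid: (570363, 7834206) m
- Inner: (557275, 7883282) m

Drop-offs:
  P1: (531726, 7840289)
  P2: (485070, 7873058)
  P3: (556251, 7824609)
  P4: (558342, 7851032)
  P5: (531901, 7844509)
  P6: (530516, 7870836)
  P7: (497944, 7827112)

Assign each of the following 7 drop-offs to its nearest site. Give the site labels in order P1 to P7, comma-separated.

Lower, Central, East, Mid, Lower, Lower, North

P1 → Lower (d²=1215377397.00)
P2 → Central (d²=115531930.00)
P3 → East (d²=63040388.00)
P4 → Mid (d²=427618717.00)
P5 → Lower (d²=959203682.00)
P6 → Lower (d²=236359412.00)
P7 → North (d²=1864361365.00)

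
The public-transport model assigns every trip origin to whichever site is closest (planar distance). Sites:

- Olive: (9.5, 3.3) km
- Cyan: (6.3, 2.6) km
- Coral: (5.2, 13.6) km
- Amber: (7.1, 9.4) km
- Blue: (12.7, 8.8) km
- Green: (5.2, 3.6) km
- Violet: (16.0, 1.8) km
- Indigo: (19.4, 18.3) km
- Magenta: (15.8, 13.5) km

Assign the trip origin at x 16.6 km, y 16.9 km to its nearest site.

Indigo

Squared distances to each site:
Olive: 235.370; Cyan: 310.580; Coral: 140.850; Amber: 146.500; Blue: 80.820; Green: 306.850; Violet: 228.370; Indigo: 9.800; Magenta: 12.200.
Minimum at Indigo.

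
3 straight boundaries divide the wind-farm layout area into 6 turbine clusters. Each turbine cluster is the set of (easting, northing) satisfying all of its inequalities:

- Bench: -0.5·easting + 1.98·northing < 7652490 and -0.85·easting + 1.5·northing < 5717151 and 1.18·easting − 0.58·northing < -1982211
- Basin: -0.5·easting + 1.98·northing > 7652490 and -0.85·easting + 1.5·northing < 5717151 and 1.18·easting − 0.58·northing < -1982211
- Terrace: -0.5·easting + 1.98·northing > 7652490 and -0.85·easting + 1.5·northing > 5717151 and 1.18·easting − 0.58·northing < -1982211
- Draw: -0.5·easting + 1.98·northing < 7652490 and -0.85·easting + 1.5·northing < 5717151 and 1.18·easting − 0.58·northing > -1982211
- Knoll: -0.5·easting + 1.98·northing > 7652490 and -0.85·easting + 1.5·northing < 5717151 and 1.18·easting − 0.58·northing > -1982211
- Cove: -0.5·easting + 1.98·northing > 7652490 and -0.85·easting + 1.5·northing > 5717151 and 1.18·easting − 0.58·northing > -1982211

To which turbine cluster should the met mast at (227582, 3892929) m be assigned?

-0.5·227582 + 1.98·3892929 = 7594208.420, which is < 7652490
-0.85·227582 + 1.5·3892929 = 5645948.800, which is < 5717151
1.18·227582 − 0.58·3892929 = -1989352.060, which is < -1982211
This sign pattern matches Bench.

Bench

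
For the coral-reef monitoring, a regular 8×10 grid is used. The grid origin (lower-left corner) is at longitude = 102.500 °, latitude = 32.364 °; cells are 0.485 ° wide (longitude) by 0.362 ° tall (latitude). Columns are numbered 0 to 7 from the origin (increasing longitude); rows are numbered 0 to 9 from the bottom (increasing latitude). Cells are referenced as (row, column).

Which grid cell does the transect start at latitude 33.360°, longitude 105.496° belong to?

(2, 6)

Column index: ⌊(105.496 − 102.500) / 0.485⌋ = ⌊6.177⌋ = 6
Row offset from origin: ⌊(33.360 − 32.364) / 0.362⌋ = ⌊2.751⌋ = 2 → row 2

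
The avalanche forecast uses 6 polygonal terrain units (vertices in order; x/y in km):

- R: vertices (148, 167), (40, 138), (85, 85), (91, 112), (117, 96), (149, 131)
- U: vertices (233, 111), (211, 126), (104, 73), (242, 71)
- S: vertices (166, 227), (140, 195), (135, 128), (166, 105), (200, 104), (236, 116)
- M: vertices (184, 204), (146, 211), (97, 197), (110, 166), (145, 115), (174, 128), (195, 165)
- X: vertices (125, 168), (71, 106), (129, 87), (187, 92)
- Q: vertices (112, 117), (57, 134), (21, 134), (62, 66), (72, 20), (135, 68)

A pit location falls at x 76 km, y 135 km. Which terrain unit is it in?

R

Cast a ray rightward from (76, 135). For each polygon, the edges (by vertex number in listed order) whose endpoints lie on opposite sides of y = 135, where each meets that height, and whether that is right or left of the point:
R: 2–3 at x≈42.5 (left), 6–1 at x≈148.9 (right) → 1 crossing.
U: no edge straddles that height → 0 crossings.
S: 2–3 at x≈135.5 (right), 6–1 at x≈224.0 (right) → 2 crossings.
M: 4–5 at x≈131.3 (right), 6–7 at x≈178.0 (right) → 2 crossings.
X: 1–2 at x≈96.3 (right), 4–1 at x≈151.9 (right) → 2 crossings.
Q: no edge straddles that height → 0 crossings.
Only R has an odd count, so the point is inside R.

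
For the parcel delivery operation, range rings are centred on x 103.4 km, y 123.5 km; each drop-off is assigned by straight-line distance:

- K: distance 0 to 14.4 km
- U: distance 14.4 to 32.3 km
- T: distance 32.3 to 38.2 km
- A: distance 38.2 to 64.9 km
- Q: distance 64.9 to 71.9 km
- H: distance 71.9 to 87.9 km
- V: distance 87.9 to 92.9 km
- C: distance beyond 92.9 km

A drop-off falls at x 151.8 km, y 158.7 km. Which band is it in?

Distance = √((151.8−103.4)² + (158.7−123.5)²) = √(2342.560 + 1239.040) = 59.846 km.
38.2 ≤ 59.846 < 64.9 → A.

A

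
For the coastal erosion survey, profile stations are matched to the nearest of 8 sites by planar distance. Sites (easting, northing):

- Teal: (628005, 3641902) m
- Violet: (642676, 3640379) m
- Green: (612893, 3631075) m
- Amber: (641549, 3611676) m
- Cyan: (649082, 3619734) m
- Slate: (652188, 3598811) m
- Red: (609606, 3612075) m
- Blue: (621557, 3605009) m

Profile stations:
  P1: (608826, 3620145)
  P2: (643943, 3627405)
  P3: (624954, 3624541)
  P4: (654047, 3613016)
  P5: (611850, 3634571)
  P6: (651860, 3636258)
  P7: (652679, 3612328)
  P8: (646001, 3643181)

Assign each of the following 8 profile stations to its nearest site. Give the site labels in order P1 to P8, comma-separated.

Red, Cyan, Green, Cyan, Green, Violet, Cyan, Violet

P1 → Red (d²=65733300.00)
P2 → Cyan (d²=85253562.00)
P3 → Green (d²=188160877.00)
P4 → Cyan (d²=69782749.00)
P5 → Green (d²=13309865.00)
P6 → Violet (d²=101328497.00)
P7 → Cyan (d²=67787245.00)
P8 → Violet (d²=18906829.00)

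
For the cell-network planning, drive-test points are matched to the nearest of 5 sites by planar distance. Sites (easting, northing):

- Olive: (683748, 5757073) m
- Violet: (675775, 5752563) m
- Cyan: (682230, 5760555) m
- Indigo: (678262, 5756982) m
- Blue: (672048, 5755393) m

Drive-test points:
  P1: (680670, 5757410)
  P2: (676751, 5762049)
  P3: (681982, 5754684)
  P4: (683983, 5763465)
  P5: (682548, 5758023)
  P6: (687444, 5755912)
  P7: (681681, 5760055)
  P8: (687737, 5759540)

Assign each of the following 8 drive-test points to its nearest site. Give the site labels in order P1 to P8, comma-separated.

Indigo, Indigo, Olive, Cyan, Olive, Olive, Cyan, Olive

P1 → Indigo (d²=5981648.00)
P2 → Indigo (d²=27957610.00)
P3 → Olive (d²=8826077.00)
P4 → Cyan (d²=11541109.00)
P5 → Olive (d²=2342500.00)
P6 → Olive (d²=15008337.00)
P7 → Cyan (d²=551401.00)
P8 → Olive (d²=21998210.00)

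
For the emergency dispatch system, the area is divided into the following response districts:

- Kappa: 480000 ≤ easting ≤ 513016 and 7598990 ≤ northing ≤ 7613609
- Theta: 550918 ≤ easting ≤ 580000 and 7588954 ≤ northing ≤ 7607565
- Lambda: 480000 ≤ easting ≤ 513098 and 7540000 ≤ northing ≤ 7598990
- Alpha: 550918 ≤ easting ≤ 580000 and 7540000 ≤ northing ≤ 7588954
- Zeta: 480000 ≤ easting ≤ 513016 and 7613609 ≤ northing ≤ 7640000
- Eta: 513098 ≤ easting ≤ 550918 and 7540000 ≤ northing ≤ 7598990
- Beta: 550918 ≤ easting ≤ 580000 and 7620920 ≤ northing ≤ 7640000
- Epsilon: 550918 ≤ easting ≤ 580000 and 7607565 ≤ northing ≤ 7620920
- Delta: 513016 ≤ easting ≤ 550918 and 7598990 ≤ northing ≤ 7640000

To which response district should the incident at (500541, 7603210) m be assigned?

Kappa

The point has easting = 500541 and northing = 7603210.
Only Kappa satisfies 480000 ≤ easting ≤ 513016 and 7598990 ≤ northing ≤ 7613609.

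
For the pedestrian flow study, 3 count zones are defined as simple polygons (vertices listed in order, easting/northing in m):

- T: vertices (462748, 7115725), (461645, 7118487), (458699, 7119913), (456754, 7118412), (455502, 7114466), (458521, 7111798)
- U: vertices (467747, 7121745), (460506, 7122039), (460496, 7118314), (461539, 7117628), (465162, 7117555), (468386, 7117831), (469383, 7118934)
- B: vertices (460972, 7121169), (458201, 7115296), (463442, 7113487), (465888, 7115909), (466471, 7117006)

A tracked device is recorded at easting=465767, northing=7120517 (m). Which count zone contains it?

U

Cast a ray rightward from (465767, 7120517). For each polygon, the edges (by vertex number in listed order) whose endpoints lie on opposite sides of northing = 7120517, where each meets that height, and whether that is right or left of the point:
T: no edge straddles that height → 0 crossings.
U: 2–3 at easting≈460501.9 (left), 7–1 at easting≈468461.7 (right) → 1 crossing.
B: 1–2 at easting≈460664.4 (left), 5–1 at easting≈461833.2 (left) → 0 crossings.
Only U has an odd count, so the point is inside U.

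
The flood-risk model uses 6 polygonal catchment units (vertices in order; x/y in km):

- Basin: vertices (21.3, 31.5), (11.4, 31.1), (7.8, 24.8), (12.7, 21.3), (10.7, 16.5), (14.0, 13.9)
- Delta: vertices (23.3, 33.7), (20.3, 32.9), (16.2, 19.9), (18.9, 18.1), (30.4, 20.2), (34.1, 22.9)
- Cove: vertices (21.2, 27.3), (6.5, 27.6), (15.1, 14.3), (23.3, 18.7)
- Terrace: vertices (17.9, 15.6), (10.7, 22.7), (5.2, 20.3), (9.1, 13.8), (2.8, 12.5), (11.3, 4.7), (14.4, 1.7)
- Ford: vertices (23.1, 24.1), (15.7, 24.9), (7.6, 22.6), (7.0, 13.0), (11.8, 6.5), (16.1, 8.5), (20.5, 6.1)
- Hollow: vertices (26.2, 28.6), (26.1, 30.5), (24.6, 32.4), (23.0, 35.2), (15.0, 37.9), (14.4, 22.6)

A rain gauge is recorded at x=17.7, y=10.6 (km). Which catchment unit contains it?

Ford

Cast a ray rightward from (17.7, 10.6). For each polygon, the edges (by vertex number in listed order) whose endpoints lie on opposite sides of y = 10.6, where each meets that height, and whether that is right or left of the point:
Basin: no edge straddles that height → 0 crossings.
Delta: no edge straddles that height → 0 crossings.
Cove: no edge straddles that height → 0 crossings.
Terrace: 5–6 at x≈4.87 (left), 7–1 at x≈16.64 (left) → 0 crossings.
Ford: 4–5 at x≈8.77 (left), 7–1 at x≈21.15 (right) → 1 crossing.
Hollow: no edge straddles that height → 0 crossings.
Only Ford has an odd count, so the point is inside Ford.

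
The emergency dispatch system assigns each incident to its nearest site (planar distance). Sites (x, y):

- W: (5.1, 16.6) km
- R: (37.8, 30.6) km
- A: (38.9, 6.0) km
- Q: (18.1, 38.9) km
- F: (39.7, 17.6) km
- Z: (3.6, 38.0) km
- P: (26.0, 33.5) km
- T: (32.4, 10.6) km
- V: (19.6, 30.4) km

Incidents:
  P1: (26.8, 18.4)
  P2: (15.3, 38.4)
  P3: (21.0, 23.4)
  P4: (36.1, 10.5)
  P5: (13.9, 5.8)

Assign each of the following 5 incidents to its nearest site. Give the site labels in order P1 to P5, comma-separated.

T, Q, V, T, W

P1 → T (d²=92.20)
P2 → Q (d²=8.09)
P3 → V (d²=50.96)
P4 → T (d²=13.70)
P5 → W (d²=194.08)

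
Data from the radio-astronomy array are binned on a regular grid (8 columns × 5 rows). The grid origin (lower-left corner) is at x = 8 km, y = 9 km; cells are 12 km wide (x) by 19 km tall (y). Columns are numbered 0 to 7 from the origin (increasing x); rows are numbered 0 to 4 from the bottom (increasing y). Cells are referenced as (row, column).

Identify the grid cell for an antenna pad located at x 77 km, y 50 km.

Column index: ⌊(77 − 8) / 12⌋ = ⌊5.750⌋ = 5
Row offset from origin: ⌊(50 − 9) / 19⌋ = ⌊2.158⌋ = 2 → row 2

(2, 5)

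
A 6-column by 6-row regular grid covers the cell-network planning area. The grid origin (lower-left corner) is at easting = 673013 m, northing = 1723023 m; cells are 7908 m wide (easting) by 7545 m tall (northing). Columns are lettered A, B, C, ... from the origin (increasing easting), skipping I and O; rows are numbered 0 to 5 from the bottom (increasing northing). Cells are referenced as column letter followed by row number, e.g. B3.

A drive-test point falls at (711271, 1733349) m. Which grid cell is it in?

E1

Column index: ⌊(711271 − 673013) / 7908⌋ = ⌊4.838⌋ = 4 → column E
Row offset from origin: ⌊(1733349 − 1723023) / 7545⌋ = ⌊1.369⌋ = 1 → row 1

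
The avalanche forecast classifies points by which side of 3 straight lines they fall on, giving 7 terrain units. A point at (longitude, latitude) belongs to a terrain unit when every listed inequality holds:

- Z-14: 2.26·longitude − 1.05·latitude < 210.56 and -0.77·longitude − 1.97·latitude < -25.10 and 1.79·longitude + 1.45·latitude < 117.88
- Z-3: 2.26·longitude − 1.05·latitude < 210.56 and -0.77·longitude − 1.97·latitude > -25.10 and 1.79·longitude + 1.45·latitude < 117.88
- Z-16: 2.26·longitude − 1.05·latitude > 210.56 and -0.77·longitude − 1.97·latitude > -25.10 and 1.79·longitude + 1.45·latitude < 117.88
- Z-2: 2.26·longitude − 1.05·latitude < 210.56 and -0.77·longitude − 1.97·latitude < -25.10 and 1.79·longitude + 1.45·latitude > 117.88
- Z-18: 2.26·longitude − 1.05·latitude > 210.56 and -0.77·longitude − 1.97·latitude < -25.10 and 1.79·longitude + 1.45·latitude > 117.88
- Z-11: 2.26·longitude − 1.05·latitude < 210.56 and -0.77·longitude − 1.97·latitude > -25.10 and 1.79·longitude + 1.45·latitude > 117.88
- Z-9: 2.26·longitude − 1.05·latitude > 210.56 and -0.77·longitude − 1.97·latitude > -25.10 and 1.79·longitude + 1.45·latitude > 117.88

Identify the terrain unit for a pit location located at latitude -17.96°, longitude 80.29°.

2.26·80.29 − 1.05·-17.96 = 200.313, which is < 210.56
-0.77·80.29 − 1.97·-17.96 = -26.442, which is < -25.10
1.79·80.29 + 1.45·-17.96 = 117.677, which is < 117.88
This sign pattern matches Z-14.

Z-14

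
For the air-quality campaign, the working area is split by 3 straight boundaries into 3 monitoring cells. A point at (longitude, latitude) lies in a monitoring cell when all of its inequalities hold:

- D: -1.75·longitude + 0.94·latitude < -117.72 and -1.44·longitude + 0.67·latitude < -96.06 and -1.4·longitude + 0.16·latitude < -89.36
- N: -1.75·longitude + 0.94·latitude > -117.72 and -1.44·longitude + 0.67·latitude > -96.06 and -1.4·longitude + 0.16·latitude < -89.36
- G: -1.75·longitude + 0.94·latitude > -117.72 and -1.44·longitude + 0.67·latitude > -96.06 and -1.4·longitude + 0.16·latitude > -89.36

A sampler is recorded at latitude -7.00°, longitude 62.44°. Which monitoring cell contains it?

-1.75·62.44 + 0.94·-7.00 = -115.850, which is > -117.72
-1.44·62.44 + 0.67·-7.00 = -94.604, which is > -96.06
-1.4·62.44 + 0.16·-7.00 = -88.536, which is > -89.36
This sign pattern matches G.

G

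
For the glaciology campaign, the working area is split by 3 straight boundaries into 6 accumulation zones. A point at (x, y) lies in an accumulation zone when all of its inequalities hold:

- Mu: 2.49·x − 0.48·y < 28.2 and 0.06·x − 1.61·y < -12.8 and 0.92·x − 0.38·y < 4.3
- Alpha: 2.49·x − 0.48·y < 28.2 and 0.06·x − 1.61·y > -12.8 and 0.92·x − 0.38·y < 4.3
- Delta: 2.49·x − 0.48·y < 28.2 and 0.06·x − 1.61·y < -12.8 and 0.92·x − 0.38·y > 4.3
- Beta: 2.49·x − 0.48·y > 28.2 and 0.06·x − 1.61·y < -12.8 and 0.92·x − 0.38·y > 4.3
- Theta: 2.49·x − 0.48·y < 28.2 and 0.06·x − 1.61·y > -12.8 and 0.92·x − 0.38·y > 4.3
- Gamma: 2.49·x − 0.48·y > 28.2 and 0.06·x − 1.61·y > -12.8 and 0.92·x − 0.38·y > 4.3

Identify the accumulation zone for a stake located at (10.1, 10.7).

Delta

2.49·10.1 − 0.48·10.7 = 20.013, which is < 28.2
0.06·10.1 − 1.61·10.7 = -16.621, which is < -12.8
0.92·10.1 − 0.38·10.7 = 5.226, which is > 4.3
This sign pattern matches Delta.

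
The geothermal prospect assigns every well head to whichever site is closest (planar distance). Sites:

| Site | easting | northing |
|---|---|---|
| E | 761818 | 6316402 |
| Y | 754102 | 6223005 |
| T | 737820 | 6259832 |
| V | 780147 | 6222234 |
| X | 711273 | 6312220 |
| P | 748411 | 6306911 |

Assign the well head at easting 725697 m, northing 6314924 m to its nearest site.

X

Squared distances to each site:
E: 1306911125.000; Y: 9255946586.000; T: 3182095593.000; V: 11556238600.000; X: 215363392.000; P: 580133965.000.
Minimum at X.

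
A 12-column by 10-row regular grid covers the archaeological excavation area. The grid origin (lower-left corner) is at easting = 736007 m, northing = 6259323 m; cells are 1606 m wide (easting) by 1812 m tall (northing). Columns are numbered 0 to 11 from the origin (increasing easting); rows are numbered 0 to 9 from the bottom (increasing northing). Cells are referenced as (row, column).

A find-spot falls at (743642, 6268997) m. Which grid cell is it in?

(5, 4)

Column index: ⌊(743642 − 736007) / 1606⌋ = ⌊4.754⌋ = 4
Row offset from origin: ⌊(6268997 − 6259323) / 1812⌋ = ⌊5.339⌋ = 5 → row 5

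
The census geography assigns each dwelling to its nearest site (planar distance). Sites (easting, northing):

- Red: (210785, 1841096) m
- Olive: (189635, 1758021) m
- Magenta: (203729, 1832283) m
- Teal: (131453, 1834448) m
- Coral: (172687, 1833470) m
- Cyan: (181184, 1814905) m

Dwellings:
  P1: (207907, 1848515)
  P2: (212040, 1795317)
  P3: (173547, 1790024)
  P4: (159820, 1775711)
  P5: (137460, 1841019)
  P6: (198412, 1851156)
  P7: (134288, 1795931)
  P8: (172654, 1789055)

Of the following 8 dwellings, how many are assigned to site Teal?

P1 → Red
P2 → Cyan
P3 → Cyan
P4 → Olive
P5 → Teal
P6 → Red
P7 → Teal
P8 → Cyan
2 of the 8 go to Teal.

2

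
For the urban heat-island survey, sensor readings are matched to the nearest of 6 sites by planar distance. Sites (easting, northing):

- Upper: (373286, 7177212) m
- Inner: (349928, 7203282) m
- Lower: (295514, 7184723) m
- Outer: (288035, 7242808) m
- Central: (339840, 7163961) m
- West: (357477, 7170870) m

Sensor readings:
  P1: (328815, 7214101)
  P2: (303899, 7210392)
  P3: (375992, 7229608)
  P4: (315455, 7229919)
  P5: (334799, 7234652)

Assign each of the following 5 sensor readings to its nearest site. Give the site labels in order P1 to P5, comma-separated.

Inner, Lower, Inner, Outer, Inner

P1 → Inner (d²=562809530.00)
P2 → Lower (d²=729205786.00)
P3 → Inner (d²=1372390372.00)
P4 → Outer (d²=917982721.00)
P5 → Inner (d²=1212963541.00)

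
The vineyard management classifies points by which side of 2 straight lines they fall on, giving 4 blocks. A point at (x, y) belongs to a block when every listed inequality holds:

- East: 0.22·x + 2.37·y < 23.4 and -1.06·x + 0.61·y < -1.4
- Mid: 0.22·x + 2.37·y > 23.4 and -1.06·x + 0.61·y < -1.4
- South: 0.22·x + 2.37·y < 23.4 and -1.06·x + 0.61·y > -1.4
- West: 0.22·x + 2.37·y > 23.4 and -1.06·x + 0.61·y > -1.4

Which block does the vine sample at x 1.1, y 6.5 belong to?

South

0.22·1.1 + 2.37·6.5 = 15.647, which is < 23.4
-1.06·1.1 + 0.61·6.5 = 2.799, which is > -1.4
This sign pattern matches South.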